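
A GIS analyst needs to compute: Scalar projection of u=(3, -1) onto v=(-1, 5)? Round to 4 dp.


u.v = -8, |v| = sqrt(26) = 5.099
Scalar projection = u.v / |v| = -8 / sqrt(26) = -1.5689

-1.5689


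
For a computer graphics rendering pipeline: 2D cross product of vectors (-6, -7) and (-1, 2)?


u x v = u_x*v_y - u_y*v_x = (-6)*2 - (-7)*(-1)
= (-12) - 7 = -19

-19


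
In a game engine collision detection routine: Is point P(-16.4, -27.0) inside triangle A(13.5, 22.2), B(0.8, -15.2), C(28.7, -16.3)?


Cross products: AB x AP = -493.42, BC x BP = -348.14, CA x CP = 1898.99
All same sign? no

No, outside


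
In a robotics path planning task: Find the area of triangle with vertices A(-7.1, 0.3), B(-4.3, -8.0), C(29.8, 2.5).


Area = |x_A(y_B-y_C) + x_B(y_C-y_A) + x_C(y_A-y_B)|/2
= |74.55 + (-9.46) + 247.34|/2
= 312.43/2 = 156.215

156.215


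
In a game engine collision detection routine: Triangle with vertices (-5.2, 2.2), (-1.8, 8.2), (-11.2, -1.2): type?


Side lengths squared: AB^2=47.56, BC^2=176.72, CA^2=47.56
Sorted: [47.56, 47.56, 176.72]
By sides: Isosceles, By angles: Obtuse

Isosceles, Obtuse


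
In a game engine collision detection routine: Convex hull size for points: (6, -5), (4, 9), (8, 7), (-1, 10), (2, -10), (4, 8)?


Convex hull vertices (CCW): (-1, 10), (2, -10), (6, -5), (8, 7), (4, 9)
Count = 5

5


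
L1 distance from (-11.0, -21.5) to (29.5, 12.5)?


|(-11)-29.5| + |(-21.5)-12.5| = 40.5 + 34 = 74.5

74.5


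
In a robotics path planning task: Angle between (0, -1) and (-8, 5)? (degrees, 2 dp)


u.v = -5, |u| = sqrt(1) = 1, |v| = sqrt(89) = 9.434
cos(theta) = u.v/(|u||v|) = -5/sqrt(89) = -0.529999
theta = acos(-0.529999) = 122.01 degrees

122.01 degrees


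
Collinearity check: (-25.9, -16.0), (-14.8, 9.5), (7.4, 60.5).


Cross product: ((-14.8)-(-25.9))*(60.5-(-16)) - (9.5-(-16))*(7.4-(-25.9))
= 0

Yes, collinear


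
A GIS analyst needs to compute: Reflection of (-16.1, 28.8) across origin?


Reflection over origin: (x,y) -> (-x,-y)
(-16.1, 28.8) -> (16.1, -28.8)

(16.1, -28.8)


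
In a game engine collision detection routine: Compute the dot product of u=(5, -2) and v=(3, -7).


u . v = u_x*v_x + u_y*v_y = 5*3 + (-2)*(-7)
= 15 + 14 = 29

29


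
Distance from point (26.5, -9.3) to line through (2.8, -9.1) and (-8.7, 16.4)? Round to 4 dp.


|cross product| = 602.05
|line direction| = sqrt(782.5) = 27.9732
Distance = 602.05/sqrt(782.5) = 21.5224

21.5224


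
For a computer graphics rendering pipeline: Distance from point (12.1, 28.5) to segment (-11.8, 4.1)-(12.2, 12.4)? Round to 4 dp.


Project P onto AB: t = 1 (clamped to [0,1])
Closest point on segment: (12.2, 12.4)
Distance: 16.1003

16.1003


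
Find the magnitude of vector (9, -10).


|u| = sqrt(9^2 + (-10)^2) = sqrt(181) = 13.4536

13.4536


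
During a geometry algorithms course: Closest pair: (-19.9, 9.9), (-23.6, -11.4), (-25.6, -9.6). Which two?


d(P0,P1) = 21.619, d(P0,P2) = 20.316, d(P1,P2) = 2.6907
Closest: P1 and P2

Closest pair: (-23.6, -11.4) and (-25.6, -9.6), distance = 2.6907


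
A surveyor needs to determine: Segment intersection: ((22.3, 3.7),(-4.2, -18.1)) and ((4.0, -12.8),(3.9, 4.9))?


Cross products: d1=-325.56, d2=145.67, d3=38.31, d4=-432.92
d1*d2 < 0 and d3*d4 < 0? yes

Yes, they intersect


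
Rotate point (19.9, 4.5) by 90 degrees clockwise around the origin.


90° CW: (x,y) -> (y, -x)
(19.9,4.5) -> (4.5, -19.9)

(4.5, -19.9)


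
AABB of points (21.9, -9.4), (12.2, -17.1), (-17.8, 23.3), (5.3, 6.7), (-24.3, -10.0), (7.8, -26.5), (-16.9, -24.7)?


x range: [-24.3, 21.9]
y range: [-26.5, 23.3]
Bounding box: (-24.3,-26.5) to (21.9,23.3)

(-24.3,-26.5) to (21.9,23.3)


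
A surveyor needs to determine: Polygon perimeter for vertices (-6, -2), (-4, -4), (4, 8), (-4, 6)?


Sides: (-6, -2)->(-4, -4): sqrt(8) = 2.828427, (-4, -4)->(4, 8): sqrt(208) = 14.422205, (4, 8)->(-4, 6): sqrt(68) = 8.246211, (-4, 6)->(-6, -2): sqrt(68) = 8.246211
Sum = 33.743054
Perimeter = 33.7431

33.7431


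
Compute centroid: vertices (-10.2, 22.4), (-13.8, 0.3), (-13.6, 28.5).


Centroid = ((x_A+x_B+x_C)/3, (y_A+y_B+y_C)/3)
= (((-10.2)+(-13.8)+(-13.6))/3, (22.4+0.3+28.5)/3)
= (-12.5333, 17.0667)

(-12.5333, 17.0667)


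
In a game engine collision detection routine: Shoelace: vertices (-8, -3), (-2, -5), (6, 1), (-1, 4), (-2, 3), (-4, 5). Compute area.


Shoelace sum: ((-8)*(-5) - (-2)*(-3)) + ((-2)*1 - 6*(-5)) + (6*4 - (-1)*1) + ((-1)*3 - (-2)*4) + ((-2)*5 - (-4)*3) + ((-4)*(-3) - (-8)*5)
= 146
Area = |146|/2 = 73

73


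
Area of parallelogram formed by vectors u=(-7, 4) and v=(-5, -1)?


|u x v| = |(-7)*(-1) - 4*(-5)|
= |7 - (-20)| = 27

27


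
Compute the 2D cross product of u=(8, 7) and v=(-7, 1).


u x v = u_x*v_y - u_y*v_x = 8*1 - 7*(-7)
= 8 - (-49) = 57

57


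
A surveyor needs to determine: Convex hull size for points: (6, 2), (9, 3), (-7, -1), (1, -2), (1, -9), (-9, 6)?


Convex hull vertices (CCW): (-9, 6), (-7, -1), (1, -9), (9, 3)
Count = 4

4


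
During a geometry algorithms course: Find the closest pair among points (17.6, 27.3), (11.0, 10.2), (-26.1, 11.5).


d(P0,P1) = 18.3295, d(P0,P2) = 46.4686, d(P1,P2) = 37.1228
Closest: P0 and P1

Closest pair: (17.6, 27.3) and (11.0, 10.2), distance = 18.3295


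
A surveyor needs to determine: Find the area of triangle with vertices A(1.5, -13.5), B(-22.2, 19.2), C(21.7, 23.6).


Area = |x_A(y_B-y_C) + x_B(y_C-y_A) + x_C(y_A-y_B)|/2
= |(-6.6) + (-823.62) + (-709.59)|/2
= 1539.81/2 = 769.905

769.905


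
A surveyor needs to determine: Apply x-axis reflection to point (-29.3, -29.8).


Reflection over x-axis: (x,y) -> (x,-y)
(-29.3, -29.8) -> (-29.3, 29.8)

(-29.3, 29.8)


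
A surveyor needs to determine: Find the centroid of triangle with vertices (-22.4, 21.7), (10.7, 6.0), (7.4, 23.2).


Centroid = ((x_A+x_B+x_C)/3, (y_A+y_B+y_C)/3)
= (((-22.4)+10.7+7.4)/3, (21.7+6+23.2)/3)
= (-1.4333, 16.9667)

(-1.4333, 16.9667)


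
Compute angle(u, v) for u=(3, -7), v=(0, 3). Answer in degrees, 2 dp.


u.v = -21, |u| = sqrt(58) = 7.6158, |v| = sqrt(9) = 3
cos(theta) = u.v/(|u||v|) = -21/sqrt(522) = -0.919145
theta = acos(-0.919145) = 156.8 degrees

156.8 degrees


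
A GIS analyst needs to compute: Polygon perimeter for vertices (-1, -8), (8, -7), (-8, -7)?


Sides: (-1, -8)->(8, -7): sqrt(82) = 9.055385, (8, -7)->(-8, -7): sqrt(256) = 16, (-8, -7)->(-1, -8): sqrt(50) = 7.071068
Sum = 32.126453
Perimeter = 32.1265

32.1265


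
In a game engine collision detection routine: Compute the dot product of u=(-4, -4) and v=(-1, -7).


u . v = u_x*v_x + u_y*v_y = (-4)*(-1) + (-4)*(-7)
= 4 + 28 = 32

32


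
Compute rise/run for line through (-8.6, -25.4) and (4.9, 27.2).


slope = (y2-y1)/(x2-x1) = (27.2-(-25.4))/(4.9-(-8.6)) = 52.6/13.5 = 3.8963

3.8963


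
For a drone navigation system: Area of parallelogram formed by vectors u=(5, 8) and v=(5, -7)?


|u x v| = |5*(-7) - 8*5|
= |(-35) - 40| = 75

75


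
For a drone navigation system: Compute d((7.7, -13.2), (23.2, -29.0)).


dx=15.5, dy=-15.8
d^2 = 15.5^2 + (-15.8)^2 = 489.89
d = sqrt(489.89) = 22.1335

22.1335


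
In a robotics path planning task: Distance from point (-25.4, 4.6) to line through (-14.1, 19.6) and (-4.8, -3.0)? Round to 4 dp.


|cross product| = 394.88
|line direction| = sqrt(597.25) = 24.4387
Distance = 394.88/sqrt(597.25) = 16.158

16.158


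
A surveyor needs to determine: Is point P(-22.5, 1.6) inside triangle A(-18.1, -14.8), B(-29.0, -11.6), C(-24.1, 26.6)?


Cross products: AB x AP = -164.68, BC x BP = -183.62, CA x CP = -83.76
All same sign? yes

Yes, inside


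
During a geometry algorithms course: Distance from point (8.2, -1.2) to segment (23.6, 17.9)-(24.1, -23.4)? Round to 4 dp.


Project P onto AB: t = 0.4579 (clamped to [0,1])
Closest point on segment: (23.8289, -1.0108)
Distance: 15.6301

15.6301


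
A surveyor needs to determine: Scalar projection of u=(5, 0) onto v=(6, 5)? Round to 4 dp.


u.v = 30, |v| = sqrt(61) = 7.8102
Scalar projection = u.v / |v| = 30 / sqrt(61) = 3.8411

3.8411


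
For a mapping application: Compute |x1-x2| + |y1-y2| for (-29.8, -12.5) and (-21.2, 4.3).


|(-29.8)-(-21.2)| + |(-12.5)-4.3| = 8.6 + 16.8 = 25.4

25.4


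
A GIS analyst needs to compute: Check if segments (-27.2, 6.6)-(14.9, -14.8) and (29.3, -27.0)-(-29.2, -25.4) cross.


Cross products: d1=-1875.2, d2=-690.66, d3=-205.46, d4=-1390
d1*d2 < 0 and d3*d4 < 0? no

No, they don't intersect


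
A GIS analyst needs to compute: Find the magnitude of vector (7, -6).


|u| = sqrt(7^2 + (-6)^2) = sqrt(85) = 9.2195

9.2195


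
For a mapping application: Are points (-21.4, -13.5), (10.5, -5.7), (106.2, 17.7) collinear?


Cross product: (10.5-(-21.4))*(17.7-(-13.5)) - ((-5.7)-(-13.5))*(106.2-(-21.4))
= 0

Yes, collinear


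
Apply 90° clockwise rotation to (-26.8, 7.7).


90° CW: (x,y) -> (y, -x)
(-26.8,7.7) -> (7.7, 26.8)

(7.7, 26.8)


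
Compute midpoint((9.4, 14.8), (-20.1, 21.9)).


M = ((9.4+(-20.1))/2, (14.8+21.9)/2)
= (-5.35, 18.35)

(-5.35, 18.35)


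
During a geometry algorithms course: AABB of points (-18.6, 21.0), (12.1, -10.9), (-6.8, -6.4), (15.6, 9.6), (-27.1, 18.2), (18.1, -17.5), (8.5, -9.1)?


x range: [-27.1, 18.1]
y range: [-17.5, 21]
Bounding box: (-27.1,-17.5) to (18.1,21)

(-27.1,-17.5) to (18.1,21)


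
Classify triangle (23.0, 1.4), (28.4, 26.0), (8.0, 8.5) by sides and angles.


Side lengths squared: AB^2=634.32, BC^2=722.41, CA^2=275.41
Sorted: [275.41, 634.32, 722.41]
By sides: Scalene, By angles: Acute

Scalene, Acute


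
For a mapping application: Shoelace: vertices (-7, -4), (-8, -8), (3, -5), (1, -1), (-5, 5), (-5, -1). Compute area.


Shoelace sum: ((-7)*(-8) - (-8)*(-4)) + ((-8)*(-5) - 3*(-8)) + (3*(-1) - 1*(-5)) + (1*5 - (-5)*(-1)) + ((-5)*(-1) - (-5)*5) + ((-5)*(-4) - (-7)*(-1))
= 133
Area = |133|/2 = 66.5

66.5


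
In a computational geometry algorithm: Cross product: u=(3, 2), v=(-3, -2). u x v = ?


u x v = u_x*v_y - u_y*v_x = 3*(-2) - 2*(-3)
= (-6) - (-6) = 0

0


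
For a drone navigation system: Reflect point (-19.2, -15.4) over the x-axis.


Reflection over x-axis: (x,y) -> (x,-y)
(-19.2, -15.4) -> (-19.2, 15.4)

(-19.2, 15.4)


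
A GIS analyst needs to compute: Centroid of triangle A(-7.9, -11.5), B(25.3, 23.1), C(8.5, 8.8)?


Centroid = ((x_A+x_B+x_C)/3, (y_A+y_B+y_C)/3)
= (((-7.9)+25.3+8.5)/3, ((-11.5)+23.1+8.8)/3)
= (8.6333, 6.8)

(8.6333, 6.8)


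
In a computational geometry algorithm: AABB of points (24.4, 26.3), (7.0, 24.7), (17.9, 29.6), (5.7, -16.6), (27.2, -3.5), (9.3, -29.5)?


x range: [5.7, 27.2]
y range: [-29.5, 29.6]
Bounding box: (5.7,-29.5) to (27.2,29.6)

(5.7,-29.5) to (27.2,29.6)


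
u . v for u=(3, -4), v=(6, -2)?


u . v = u_x*v_x + u_y*v_y = 3*6 + (-4)*(-2)
= 18 + 8 = 26

26


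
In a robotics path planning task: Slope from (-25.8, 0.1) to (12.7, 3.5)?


slope = (y2-y1)/(x2-x1) = (3.5-0.1)/(12.7-(-25.8)) = 3.4/38.5 = 0.0883

0.0883


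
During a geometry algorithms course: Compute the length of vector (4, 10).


|u| = sqrt(4^2 + 10^2) = sqrt(116) = 10.7703

10.7703


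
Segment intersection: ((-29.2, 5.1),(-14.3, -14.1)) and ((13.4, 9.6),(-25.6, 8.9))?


Cross products: d1=145.68, d2=904.91, d3=884.97, d4=125.74
d1*d2 < 0 and d3*d4 < 0? no

No, they don't intersect


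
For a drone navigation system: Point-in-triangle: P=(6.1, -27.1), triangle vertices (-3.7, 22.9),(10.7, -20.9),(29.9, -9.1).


Cross products: AB x AP = -290.76, BC x BP = -64.76, CA x CP = 1366.4
All same sign? no

No, outside


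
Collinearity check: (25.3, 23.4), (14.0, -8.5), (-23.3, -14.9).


Cross product: (14-25.3)*((-14.9)-23.4) - ((-8.5)-23.4)*((-23.3)-25.3)
= -1117.55

No, not collinear


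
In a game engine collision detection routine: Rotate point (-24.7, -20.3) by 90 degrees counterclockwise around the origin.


90° CCW: (x,y) -> (-y, x)
(-24.7,-20.3) -> (20.3, -24.7)

(20.3, -24.7)


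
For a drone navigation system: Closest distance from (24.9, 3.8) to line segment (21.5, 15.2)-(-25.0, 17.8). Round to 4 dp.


Project P onto AB: t = 0 (clamped to [0,1])
Closest point on segment: (21.5, 15.2)
Distance: 11.8962

11.8962


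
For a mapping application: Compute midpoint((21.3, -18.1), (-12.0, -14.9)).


M = ((21.3+(-12))/2, ((-18.1)+(-14.9))/2)
= (4.65, -16.5)

(4.65, -16.5)


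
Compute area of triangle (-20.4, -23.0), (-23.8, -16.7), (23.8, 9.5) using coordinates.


Area = |x_A(y_B-y_C) + x_B(y_C-y_A) + x_C(y_A-y_B)|/2
= |534.48 + (-773.5) + (-149.94)|/2
= 388.96/2 = 194.48

194.48


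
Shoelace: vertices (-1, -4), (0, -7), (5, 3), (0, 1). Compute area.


Shoelace sum: ((-1)*(-7) - 0*(-4)) + (0*3 - 5*(-7)) + (5*1 - 0*3) + (0*(-4) - (-1)*1)
= 48
Area = |48|/2 = 24

24


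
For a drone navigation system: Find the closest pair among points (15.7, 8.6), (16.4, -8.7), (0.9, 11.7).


d(P0,P1) = 17.3142, d(P0,P2) = 15.1212, d(P1,P2) = 25.6205
Closest: P0 and P2

Closest pair: (15.7, 8.6) and (0.9, 11.7), distance = 15.1212


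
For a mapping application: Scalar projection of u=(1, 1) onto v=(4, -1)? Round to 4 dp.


u.v = 3, |v| = sqrt(17) = 4.1231
Scalar projection = u.v / |v| = 3 / sqrt(17) = 0.7276

0.7276


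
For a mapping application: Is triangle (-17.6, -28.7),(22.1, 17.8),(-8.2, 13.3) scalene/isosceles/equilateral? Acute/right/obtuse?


Side lengths squared: AB^2=3738.34, BC^2=938.34, CA^2=1852.36
Sorted: [938.34, 1852.36, 3738.34]
By sides: Scalene, By angles: Obtuse

Scalene, Obtuse


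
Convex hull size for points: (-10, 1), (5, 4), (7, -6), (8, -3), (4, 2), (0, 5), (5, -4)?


Convex hull vertices (CCW): (-10, 1), (7, -6), (8, -3), (5, 4), (0, 5)
Count = 5

5


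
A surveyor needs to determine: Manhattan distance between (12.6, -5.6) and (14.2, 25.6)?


|12.6-14.2| + |(-5.6)-25.6| = 1.6 + 31.2 = 32.8

32.8


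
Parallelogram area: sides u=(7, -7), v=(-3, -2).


|u x v| = |7*(-2) - (-7)*(-3)|
= |(-14) - 21| = 35

35


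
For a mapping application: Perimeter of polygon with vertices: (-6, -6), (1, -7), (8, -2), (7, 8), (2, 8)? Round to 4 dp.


Sides: (-6, -6)->(1, -7): sqrt(50) = 7.071068, (1, -7)->(8, -2): sqrt(74) = 8.602325, (8, -2)->(7, 8): sqrt(101) = 10.049876, (7, 8)->(2, 8): sqrt(25) = 5, (2, 8)->(-6, -6): sqrt(260) = 16.124515
Sum = 46.847784
Perimeter = 46.8478

46.8478


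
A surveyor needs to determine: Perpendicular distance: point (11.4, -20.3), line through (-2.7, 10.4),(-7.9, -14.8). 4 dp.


|cross product| = 514.96
|line direction| = sqrt(662.08) = 25.7309
Distance = 514.96/sqrt(662.08) = 20.0133

20.0133


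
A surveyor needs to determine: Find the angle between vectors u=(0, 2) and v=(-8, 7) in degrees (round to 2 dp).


u.v = 14, |u| = sqrt(4) = 2, |v| = sqrt(113) = 10.6301
cos(theta) = u.v/(|u||v|) = 14/sqrt(452) = 0.658505
theta = acos(0.658505) = 48.81 degrees

48.81 degrees


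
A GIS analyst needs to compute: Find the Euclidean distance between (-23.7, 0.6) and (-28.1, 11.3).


dx=-4.4, dy=10.7
d^2 = (-4.4)^2 + 10.7^2 = 133.85
d = sqrt(133.85) = 11.5694

11.5694


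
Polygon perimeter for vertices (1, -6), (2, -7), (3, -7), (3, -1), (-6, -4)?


Sides: (1, -6)->(2, -7): sqrt(2) = 1.414214, (2, -7)->(3, -7): sqrt(1) = 1, (3, -7)->(3, -1): sqrt(36) = 6, (3, -1)->(-6, -4): sqrt(90) = 9.486833, (-6, -4)->(1, -6): sqrt(53) = 7.28011
Sum = 25.181157
Perimeter = 25.1812

25.1812


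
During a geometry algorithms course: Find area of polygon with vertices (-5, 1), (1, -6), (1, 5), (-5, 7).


Shoelace sum: ((-5)*(-6) - 1*1) + (1*5 - 1*(-6)) + (1*7 - (-5)*5) + ((-5)*1 - (-5)*7)
= 102
Area = |102|/2 = 51

51


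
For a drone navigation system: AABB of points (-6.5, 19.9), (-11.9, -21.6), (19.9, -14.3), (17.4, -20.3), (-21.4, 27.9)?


x range: [-21.4, 19.9]
y range: [-21.6, 27.9]
Bounding box: (-21.4,-21.6) to (19.9,27.9)

(-21.4,-21.6) to (19.9,27.9)


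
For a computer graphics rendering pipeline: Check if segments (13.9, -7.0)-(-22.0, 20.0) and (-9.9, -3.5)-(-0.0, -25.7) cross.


Cross products: d1=493.71, d2=-35.97, d3=516.95, d4=1046.63
d1*d2 < 0 and d3*d4 < 0? no

No, they don't intersect


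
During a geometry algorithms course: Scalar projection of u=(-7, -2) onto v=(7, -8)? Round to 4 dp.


u.v = -33, |v| = sqrt(113) = 10.6301
Scalar projection = u.v / |v| = -33 / sqrt(113) = -3.1044

-3.1044


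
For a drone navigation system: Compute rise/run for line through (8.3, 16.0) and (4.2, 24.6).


slope = (y2-y1)/(x2-x1) = (24.6-16)/(4.2-8.3) = 8.6/(-4.1) = -2.0976

-2.0976


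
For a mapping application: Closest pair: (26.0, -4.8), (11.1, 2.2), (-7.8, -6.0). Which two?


d(P0,P1) = 16.4624, d(P0,P2) = 33.8213, d(P1,P2) = 20.6022
Closest: P0 and P1

Closest pair: (26.0, -4.8) and (11.1, 2.2), distance = 16.4624


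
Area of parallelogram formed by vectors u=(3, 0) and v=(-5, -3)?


|u x v| = |3*(-3) - 0*(-5)|
= |(-9) - 0| = 9

9


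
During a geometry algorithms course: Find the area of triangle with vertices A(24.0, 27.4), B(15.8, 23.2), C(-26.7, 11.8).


Area = |x_A(y_B-y_C) + x_B(y_C-y_A) + x_C(y_A-y_B)|/2
= |273.6 + (-246.48) + (-112.14)|/2
= 85.02/2 = 42.51

42.51


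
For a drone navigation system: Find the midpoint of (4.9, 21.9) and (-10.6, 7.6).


M = ((4.9+(-10.6))/2, (21.9+7.6)/2)
= (-2.85, 14.75)

(-2.85, 14.75)


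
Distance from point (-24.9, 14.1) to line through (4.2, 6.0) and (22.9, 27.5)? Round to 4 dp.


|cross product| = 777.12
|line direction| = sqrt(811.94) = 28.4946
Distance = 777.12/sqrt(811.94) = 27.2726

27.2726


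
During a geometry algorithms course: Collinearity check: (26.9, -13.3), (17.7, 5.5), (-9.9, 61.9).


Cross product: (17.7-26.9)*(61.9-(-13.3)) - (5.5-(-13.3))*((-9.9)-26.9)
= 0

Yes, collinear


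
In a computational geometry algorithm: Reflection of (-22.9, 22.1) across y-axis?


Reflection over y-axis: (x,y) -> (-x,y)
(-22.9, 22.1) -> (22.9, 22.1)

(22.9, 22.1)


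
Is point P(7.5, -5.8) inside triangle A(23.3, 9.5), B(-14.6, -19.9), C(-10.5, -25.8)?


Cross products: AB x AP = 115.35, BC x BP = 188.2, CA x CP = 40.6
All same sign? yes

Yes, inside


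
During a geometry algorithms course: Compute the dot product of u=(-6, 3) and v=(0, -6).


u . v = u_x*v_x + u_y*v_y = (-6)*0 + 3*(-6)
= 0 + (-18) = -18

-18


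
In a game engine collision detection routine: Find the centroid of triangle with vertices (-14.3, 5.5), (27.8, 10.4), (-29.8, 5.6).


Centroid = ((x_A+x_B+x_C)/3, (y_A+y_B+y_C)/3)
= (((-14.3)+27.8+(-29.8))/3, (5.5+10.4+5.6)/3)
= (-5.4333, 7.1667)

(-5.4333, 7.1667)


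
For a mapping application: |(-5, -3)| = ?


|u| = sqrt((-5)^2 + (-3)^2) = sqrt(34) = 5.831

5.831


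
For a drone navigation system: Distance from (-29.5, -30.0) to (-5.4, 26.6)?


dx=24.1, dy=56.6
d^2 = 24.1^2 + 56.6^2 = 3784.37
d = sqrt(3784.37) = 61.5172

61.5172


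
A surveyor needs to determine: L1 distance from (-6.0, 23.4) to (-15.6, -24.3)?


|(-6)-(-15.6)| + |23.4-(-24.3)| = 9.6 + 47.7 = 57.3

57.3


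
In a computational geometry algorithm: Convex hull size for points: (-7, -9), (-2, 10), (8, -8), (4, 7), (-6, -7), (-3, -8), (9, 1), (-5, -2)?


Convex hull vertices (CCW): (-7, -9), (8, -8), (9, 1), (4, 7), (-2, 10)
Count = 5

5


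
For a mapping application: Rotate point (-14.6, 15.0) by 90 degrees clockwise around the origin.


90° CW: (x,y) -> (y, -x)
(-14.6,15) -> (15, 14.6)

(15, 14.6)


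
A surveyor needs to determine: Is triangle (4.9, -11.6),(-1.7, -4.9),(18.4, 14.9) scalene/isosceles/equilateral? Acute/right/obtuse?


Side lengths squared: AB^2=88.45, BC^2=796.05, CA^2=884.5
Sorted: [88.45, 796.05, 884.5]
By sides: Scalene, By angles: Right

Scalene, Right


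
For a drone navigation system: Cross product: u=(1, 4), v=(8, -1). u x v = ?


u x v = u_x*v_y - u_y*v_x = 1*(-1) - 4*8
= (-1) - 32 = -33

-33


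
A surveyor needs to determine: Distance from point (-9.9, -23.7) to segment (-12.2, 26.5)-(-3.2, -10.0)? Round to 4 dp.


Project P onto AB: t = 1 (clamped to [0,1])
Closest point on segment: (-3.2, -10)
Distance: 15.2506

15.2506


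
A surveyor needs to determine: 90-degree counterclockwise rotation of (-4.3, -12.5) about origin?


90° CCW: (x,y) -> (-y, x)
(-4.3,-12.5) -> (12.5, -4.3)

(12.5, -4.3)


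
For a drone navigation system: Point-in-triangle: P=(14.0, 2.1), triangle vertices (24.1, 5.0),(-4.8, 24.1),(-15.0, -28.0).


Cross products: AB x AP = 276.72, BC x BP = 1203.88, CA x CP = 219.91
All same sign? yes

Yes, inside


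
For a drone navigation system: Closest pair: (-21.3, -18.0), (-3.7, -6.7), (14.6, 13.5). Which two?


d(P0,P1) = 20.9153, d(P0,P2) = 47.7604, d(P1,P2) = 27.2567
Closest: P0 and P1

Closest pair: (-21.3, -18.0) and (-3.7, -6.7), distance = 20.9153


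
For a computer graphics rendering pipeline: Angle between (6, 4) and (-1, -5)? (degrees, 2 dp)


u.v = -26, |u| = sqrt(52) = 7.2111, |v| = sqrt(26) = 5.099
cos(theta) = u.v/(|u||v|) = -26/sqrt(1352) = -0.707107
theta = acos(-0.707107) = 135 degrees

135 degrees


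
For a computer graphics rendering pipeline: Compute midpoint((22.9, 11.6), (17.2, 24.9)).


M = ((22.9+17.2)/2, (11.6+24.9)/2)
= (20.05, 18.25)

(20.05, 18.25)


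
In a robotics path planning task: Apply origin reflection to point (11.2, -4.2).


Reflection over origin: (x,y) -> (-x,-y)
(11.2, -4.2) -> (-11.2, 4.2)

(-11.2, 4.2)


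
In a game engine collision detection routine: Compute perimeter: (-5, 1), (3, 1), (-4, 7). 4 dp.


Sides: (-5, 1)->(3, 1): sqrt(64) = 8, (3, 1)->(-4, 7): sqrt(85) = 9.219544, (-4, 7)->(-5, 1): sqrt(37) = 6.082763
Sum = 23.302307
Perimeter = 23.3023

23.3023


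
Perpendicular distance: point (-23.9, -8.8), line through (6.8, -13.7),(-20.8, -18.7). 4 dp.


|cross product| = 288.74
|line direction| = sqrt(786.76) = 28.0492
Distance = 288.74/sqrt(786.76) = 10.294

10.294


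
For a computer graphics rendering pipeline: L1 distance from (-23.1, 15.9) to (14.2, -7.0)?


|(-23.1)-14.2| + |15.9-(-7)| = 37.3 + 22.9 = 60.2

60.2


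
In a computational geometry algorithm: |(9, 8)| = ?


|u| = sqrt(9^2 + 8^2) = sqrt(145) = 12.0416

12.0416


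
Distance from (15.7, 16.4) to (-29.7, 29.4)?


dx=-45.4, dy=13
d^2 = (-45.4)^2 + 13^2 = 2230.16
d = sqrt(2230.16) = 47.2246

47.2246


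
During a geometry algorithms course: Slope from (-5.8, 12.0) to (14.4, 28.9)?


slope = (y2-y1)/(x2-x1) = (28.9-12)/(14.4-(-5.8)) = 16.9/20.2 = 0.8366

0.8366


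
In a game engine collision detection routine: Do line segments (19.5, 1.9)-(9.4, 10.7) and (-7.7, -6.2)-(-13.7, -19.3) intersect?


Cross products: d1=307.72, d2=122.61, d3=321.17, d4=506.28
d1*d2 < 0 and d3*d4 < 0? no

No, they don't intersect


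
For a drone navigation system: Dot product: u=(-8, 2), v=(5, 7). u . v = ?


u . v = u_x*v_x + u_y*v_y = (-8)*5 + 2*7
= (-40) + 14 = -26

-26


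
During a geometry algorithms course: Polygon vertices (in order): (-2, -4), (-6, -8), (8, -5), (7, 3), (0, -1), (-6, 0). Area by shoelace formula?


Shoelace sum: ((-2)*(-8) - (-6)*(-4)) + ((-6)*(-5) - 8*(-8)) + (8*3 - 7*(-5)) + (7*(-1) - 0*3) + (0*0 - (-6)*(-1)) + ((-6)*(-4) - (-2)*0)
= 156
Area = |156|/2 = 78

78


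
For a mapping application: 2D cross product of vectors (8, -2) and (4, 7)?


u x v = u_x*v_y - u_y*v_x = 8*7 - (-2)*4
= 56 - (-8) = 64

64


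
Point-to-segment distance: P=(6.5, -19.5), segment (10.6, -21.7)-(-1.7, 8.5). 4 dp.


Project P onto AB: t = 0.1099 (clamped to [0,1])
Closest point on segment: (9.2481, -18.3807)
Distance: 2.9673

2.9673


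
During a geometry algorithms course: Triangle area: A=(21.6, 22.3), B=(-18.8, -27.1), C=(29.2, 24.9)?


Area = |x_A(y_B-y_C) + x_B(y_C-y_A) + x_C(y_A-y_B)|/2
= |(-1123.2) + (-48.88) + 1442.48|/2
= 270.4/2 = 135.2

135.2


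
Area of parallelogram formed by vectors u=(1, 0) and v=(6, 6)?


|u x v| = |1*6 - 0*6|
= |6 - 0| = 6

6


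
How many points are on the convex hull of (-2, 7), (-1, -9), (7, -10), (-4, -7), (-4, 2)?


Convex hull vertices (CCW): (-4, -7), (-1, -9), (7, -10), (-2, 7), (-4, 2)
Count = 5

5


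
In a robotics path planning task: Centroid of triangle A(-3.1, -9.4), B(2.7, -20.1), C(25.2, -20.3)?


Centroid = ((x_A+x_B+x_C)/3, (y_A+y_B+y_C)/3)
= (((-3.1)+2.7+25.2)/3, ((-9.4)+(-20.1)+(-20.3))/3)
= (8.2667, -16.6)

(8.2667, -16.6)


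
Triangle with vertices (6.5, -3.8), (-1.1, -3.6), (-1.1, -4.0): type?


Side lengths squared: AB^2=57.8, BC^2=0.16, CA^2=57.8
Sorted: [0.16, 57.8, 57.8]
By sides: Isosceles, By angles: Acute

Isosceles, Acute


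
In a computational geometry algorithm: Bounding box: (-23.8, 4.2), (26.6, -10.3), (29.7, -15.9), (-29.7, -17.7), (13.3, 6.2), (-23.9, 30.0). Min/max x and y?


x range: [-29.7, 29.7]
y range: [-17.7, 30]
Bounding box: (-29.7,-17.7) to (29.7,30)

(-29.7,-17.7) to (29.7,30)


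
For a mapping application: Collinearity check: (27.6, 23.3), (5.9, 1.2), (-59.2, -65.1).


Cross product: (5.9-27.6)*((-65.1)-23.3) - (1.2-23.3)*((-59.2)-27.6)
= 0

Yes, collinear


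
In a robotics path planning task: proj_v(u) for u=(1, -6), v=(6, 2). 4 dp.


u.v = -6, |v| = sqrt(40) = 6.3246
Scalar projection = u.v / |v| = -6 / sqrt(40) = -0.9487

-0.9487


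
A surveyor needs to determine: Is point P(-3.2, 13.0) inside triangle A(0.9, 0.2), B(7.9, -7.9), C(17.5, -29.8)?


Cross products: AB x AP = 56.39, BC x BP = -42.45, CA x CP = -89.48
All same sign? no

No, outside


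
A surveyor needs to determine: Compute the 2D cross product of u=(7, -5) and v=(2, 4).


u x v = u_x*v_y - u_y*v_x = 7*4 - (-5)*2
= 28 - (-10) = 38

38


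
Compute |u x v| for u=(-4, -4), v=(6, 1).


|u x v| = |(-4)*1 - (-4)*6|
= |(-4) - (-24)| = 20

20


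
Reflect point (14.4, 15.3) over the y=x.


Reflection over y=x: (x,y) -> (y,x)
(14.4, 15.3) -> (15.3, 14.4)

(15.3, 14.4)


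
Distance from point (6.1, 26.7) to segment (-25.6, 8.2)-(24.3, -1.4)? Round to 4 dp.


Project P onto AB: t = 0.5438 (clamped to [0,1])
Closest point on segment: (1.5365, 2.9793)
Distance: 24.1556

24.1556


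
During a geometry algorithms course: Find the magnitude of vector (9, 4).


|u| = sqrt(9^2 + 4^2) = sqrt(97) = 9.8489

9.8489


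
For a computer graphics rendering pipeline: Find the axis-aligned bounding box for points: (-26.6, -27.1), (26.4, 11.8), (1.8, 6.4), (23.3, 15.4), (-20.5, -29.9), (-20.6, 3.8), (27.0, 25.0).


x range: [-26.6, 27]
y range: [-29.9, 25]
Bounding box: (-26.6,-29.9) to (27,25)

(-26.6,-29.9) to (27,25)


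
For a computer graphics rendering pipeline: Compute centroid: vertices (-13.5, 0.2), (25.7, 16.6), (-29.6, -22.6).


Centroid = ((x_A+x_B+x_C)/3, (y_A+y_B+y_C)/3)
= (((-13.5)+25.7+(-29.6))/3, (0.2+16.6+(-22.6))/3)
= (-5.8, -1.9333)

(-5.8, -1.9333)


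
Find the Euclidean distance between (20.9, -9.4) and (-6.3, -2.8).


dx=-27.2, dy=6.6
d^2 = (-27.2)^2 + 6.6^2 = 783.4
d = sqrt(783.4) = 27.9893

27.9893


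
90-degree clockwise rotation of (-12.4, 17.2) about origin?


90° CW: (x,y) -> (y, -x)
(-12.4,17.2) -> (17.2, 12.4)

(17.2, 12.4)


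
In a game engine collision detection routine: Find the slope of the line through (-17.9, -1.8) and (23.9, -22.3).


slope = (y2-y1)/(x2-x1) = ((-22.3)-(-1.8))/(23.9-(-17.9)) = (-20.5)/41.8 = -0.4904

-0.4904


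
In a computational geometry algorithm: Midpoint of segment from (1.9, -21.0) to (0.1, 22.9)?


M = ((1.9+0.1)/2, ((-21)+22.9)/2)
= (1, 0.95)

(1, 0.95)


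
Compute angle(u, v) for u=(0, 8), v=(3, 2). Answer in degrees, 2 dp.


u.v = 16, |u| = sqrt(64) = 8, |v| = sqrt(13) = 3.6056
cos(theta) = u.v/(|u||v|) = 16/sqrt(832) = 0.5547
theta = acos(0.5547) = 56.31 degrees

56.31 degrees


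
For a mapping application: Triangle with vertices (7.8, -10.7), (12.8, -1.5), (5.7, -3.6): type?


Side lengths squared: AB^2=109.64, BC^2=54.82, CA^2=54.82
Sorted: [54.82, 54.82, 109.64]
By sides: Isosceles, By angles: Right

Isosceles, Right


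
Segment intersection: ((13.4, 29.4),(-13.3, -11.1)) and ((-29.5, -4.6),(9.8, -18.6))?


Cross products: d1=1936.8, d2=-28.65, d3=-829.65, d4=1135.8
d1*d2 < 0 and d3*d4 < 0? yes

Yes, they intersect


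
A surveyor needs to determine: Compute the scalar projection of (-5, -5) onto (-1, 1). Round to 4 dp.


u.v = 0, |v| = sqrt(2) = 1.4142
Scalar projection = u.v / |v| = 0 / sqrt(2) = 0

0


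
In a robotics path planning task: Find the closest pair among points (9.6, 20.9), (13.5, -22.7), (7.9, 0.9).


d(P0,P1) = 43.7741, d(P0,P2) = 20.0721, d(P1,P2) = 24.2553
Closest: P0 and P2

Closest pair: (9.6, 20.9) and (7.9, 0.9), distance = 20.0721


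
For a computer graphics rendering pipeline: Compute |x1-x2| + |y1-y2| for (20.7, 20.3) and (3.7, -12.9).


|20.7-3.7| + |20.3-(-12.9)| = 17 + 33.2 = 50.2

50.2


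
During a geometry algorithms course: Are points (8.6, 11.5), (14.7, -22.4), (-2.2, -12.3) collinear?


Cross product: (14.7-8.6)*((-12.3)-11.5) - ((-22.4)-11.5)*((-2.2)-8.6)
= -511.3

No, not collinear


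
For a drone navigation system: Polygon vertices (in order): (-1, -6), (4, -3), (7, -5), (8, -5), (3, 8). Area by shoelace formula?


Shoelace sum: ((-1)*(-3) - 4*(-6)) + (4*(-5) - 7*(-3)) + (7*(-5) - 8*(-5)) + (8*8 - 3*(-5)) + (3*(-6) - (-1)*8)
= 102
Area = |102|/2 = 51

51


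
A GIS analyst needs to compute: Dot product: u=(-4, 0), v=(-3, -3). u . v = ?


u . v = u_x*v_x + u_y*v_y = (-4)*(-3) + 0*(-3)
= 12 + 0 = 12

12


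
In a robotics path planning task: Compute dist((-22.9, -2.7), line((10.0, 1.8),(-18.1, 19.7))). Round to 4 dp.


|cross product| = 715.36
|line direction| = sqrt(1110.02) = 33.317
Distance = 715.36/sqrt(1110.02) = 21.4713

21.4713


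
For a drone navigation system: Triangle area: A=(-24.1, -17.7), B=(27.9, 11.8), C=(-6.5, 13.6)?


Area = |x_A(y_B-y_C) + x_B(y_C-y_A) + x_C(y_A-y_B)|/2
= |43.38 + 873.27 + 191.75|/2
= 1108.4/2 = 554.2

554.2


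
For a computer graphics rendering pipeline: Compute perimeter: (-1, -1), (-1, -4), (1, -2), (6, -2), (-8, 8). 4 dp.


Sides: (-1, -1)->(-1, -4): sqrt(9) = 3, (-1, -4)->(1, -2): sqrt(8) = 2.828427, (1, -2)->(6, -2): sqrt(25) = 5, (6, -2)->(-8, 8): sqrt(296) = 17.204651, (-8, 8)->(-1, -1): sqrt(130) = 11.401754
Sum = 39.434832
Perimeter = 39.4348

39.4348


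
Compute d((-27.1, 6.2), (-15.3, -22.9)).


dx=11.8, dy=-29.1
d^2 = 11.8^2 + (-29.1)^2 = 986.05
d = sqrt(986.05) = 31.4014

31.4014


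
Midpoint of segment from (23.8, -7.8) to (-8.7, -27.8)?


M = ((23.8+(-8.7))/2, ((-7.8)+(-27.8))/2)
= (7.55, -17.8)

(7.55, -17.8)


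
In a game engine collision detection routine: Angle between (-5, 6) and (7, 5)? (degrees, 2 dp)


u.v = -5, |u| = sqrt(61) = 7.8102, |v| = sqrt(74) = 8.6023
cos(theta) = u.v/(|u||v|) = -5/sqrt(4514) = -0.07442
theta = acos(-0.07442) = 94.27 degrees

94.27 degrees


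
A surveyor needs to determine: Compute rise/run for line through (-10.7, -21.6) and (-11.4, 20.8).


slope = (y2-y1)/(x2-x1) = (20.8-(-21.6))/((-11.4)-(-10.7)) = 42.4/(-0.7) = -60.5714

-60.5714


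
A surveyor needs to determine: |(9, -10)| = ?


|u| = sqrt(9^2 + (-10)^2) = sqrt(181) = 13.4536

13.4536


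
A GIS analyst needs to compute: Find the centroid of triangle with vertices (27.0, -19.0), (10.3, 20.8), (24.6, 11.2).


Centroid = ((x_A+x_B+x_C)/3, (y_A+y_B+y_C)/3)
= ((27+10.3+24.6)/3, ((-19)+20.8+11.2)/3)
= (20.6333, 4.3333)

(20.6333, 4.3333)


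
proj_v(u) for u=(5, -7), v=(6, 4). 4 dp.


u.v = 2, |v| = sqrt(52) = 7.2111
Scalar projection = u.v / |v| = 2 / sqrt(52) = 0.2774

0.2774


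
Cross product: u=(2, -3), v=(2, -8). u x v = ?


u x v = u_x*v_y - u_y*v_x = 2*(-8) - (-3)*2
= (-16) - (-6) = -10

-10


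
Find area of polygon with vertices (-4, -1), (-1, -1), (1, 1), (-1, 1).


Shoelace sum: ((-4)*(-1) - (-1)*(-1)) + ((-1)*1 - 1*(-1)) + (1*1 - (-1)*1) + ((-1)*(-1) - (-4)*1)
= 10
Area = |10|/2 = 5

5


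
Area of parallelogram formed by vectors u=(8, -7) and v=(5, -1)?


|u x v| = |8*(-1) - (-7)*5|
= |(-8) - (-35)| = 27

27


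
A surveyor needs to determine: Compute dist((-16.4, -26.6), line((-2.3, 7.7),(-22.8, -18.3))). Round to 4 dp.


|cross product| = 336.55
|line direction| = sqrt(1096.25) = 33.1097
Distance = 336.55/sqrt(1096.25) = 10.1647

10.1647


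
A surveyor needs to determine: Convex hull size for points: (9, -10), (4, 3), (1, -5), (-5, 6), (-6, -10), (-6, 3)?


Convex hull vertices (CCW): (-6, -10), (9, -10), (4, 3), (-5, 6), (-6, 3)
Count = 5

5


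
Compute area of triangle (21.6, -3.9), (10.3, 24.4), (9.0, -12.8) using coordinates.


Area = |x_A(y_B-y_C) + x_B(y_C-y_A) + x_C(y_A-y_B)|/2
= |803.52 + (-91.67) + (-254.7)|/2
= 457.15/2 = 228.575

228.575


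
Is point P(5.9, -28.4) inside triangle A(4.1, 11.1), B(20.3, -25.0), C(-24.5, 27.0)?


Cross products: AB x AP = -574.92, BC x BP = 901.12, CA x CP = -1101.08
All same sign? no

No, outside


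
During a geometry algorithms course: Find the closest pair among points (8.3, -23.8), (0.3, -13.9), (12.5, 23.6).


d(P0,P1) = 12.7283, d(P0,P2) = 47.5857, d(P1,P2) = 39.4346
Closest: P0 and P1

Closest pair: (8.3, -23.8) and (0.3, -13.9), distance = 12.7283


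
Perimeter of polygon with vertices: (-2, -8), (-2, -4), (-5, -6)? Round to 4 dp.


Sides: (-2, -8)->(-2, -4): sqrt(16) = 4, (-2, -4)->(-5, -6): sqrt(13) = 3.605551, (-5, -6)->(-2, -8): sqrt(13) = 3.605551
Sum = 11.211102
Perimeter = 11.2111

11.2111


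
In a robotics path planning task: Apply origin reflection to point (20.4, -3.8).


Reflection over origin: (x,y) -> (-x,-y)
(20.4, -3.8) -> (-20.4, 3.8)

(-20.4, 3.8)


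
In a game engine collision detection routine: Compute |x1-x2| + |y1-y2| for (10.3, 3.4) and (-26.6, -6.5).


|10.3-(-26.6)| + |3.4-(-6.5)| = 36.9 + 9.9 = 46.8

46.8


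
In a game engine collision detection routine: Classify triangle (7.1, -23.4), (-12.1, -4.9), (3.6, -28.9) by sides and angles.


Side lengths squared: AB^2=710.89, BC^2=822.49, CA^2=42.5
Sorted: [42.5, 710.89, 822.49]
By sides: Scalene, By angles: Obtuse

Scalene, Obtuse


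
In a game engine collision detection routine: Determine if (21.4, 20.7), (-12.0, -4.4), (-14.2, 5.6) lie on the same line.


Cross product: ((-12)-21.4)*(5.6-20.7) - ((-4.4)-20.7)*((-14.2)-21.4)
= -389.22

No, not collinear


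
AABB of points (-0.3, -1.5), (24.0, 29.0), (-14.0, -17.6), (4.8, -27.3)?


x range: [-14, 24]
y range: [-27.3, 29]
Bounding box: (-14,-27.3) to (24,29)

(-14,-27.3) to (24,29)


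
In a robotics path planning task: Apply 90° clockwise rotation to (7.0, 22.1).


90° CW: (x,y) -> (y, -x)
(7,22.1) -> (22.1, -7)

(22.1, -7)


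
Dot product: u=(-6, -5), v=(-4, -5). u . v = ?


u . v = u_x*v_x + u_y*v_y = (-6)*(-4) + (-5)*(-5)
= 24 + 25 = 49

49


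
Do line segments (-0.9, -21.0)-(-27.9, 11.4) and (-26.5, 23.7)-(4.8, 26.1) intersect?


Cross products: d1=-1460.55, d2=-381.63, d3=-377.46, d4=-1456.38
d1*d2 < 0 and d3*d4 < 0? no

No, they don't intersect


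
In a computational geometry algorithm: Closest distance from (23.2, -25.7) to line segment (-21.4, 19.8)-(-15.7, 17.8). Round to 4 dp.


Project P onto AB: t = 1 (clamped to [0,1])
Closest point on segment: (-15.7, 17.8)
Distance: 58.3563

58.3563


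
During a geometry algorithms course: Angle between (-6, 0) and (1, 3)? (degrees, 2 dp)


u.v = -6, |u| = sqrt(36) = 6, |v| = sqrt(10) = 3.1623
cos(theta) = u.v/(|u||v|) = -6/sqrt(360) = -0.316228
theta = acos(-0.316228) = 108.43 degrees

108.43 degrees


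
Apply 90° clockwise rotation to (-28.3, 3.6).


90° CW: (x,y) -> (y, -x)
(-28.3,3.6) -> (3.6, 28.3)

(3.6, 28.3)


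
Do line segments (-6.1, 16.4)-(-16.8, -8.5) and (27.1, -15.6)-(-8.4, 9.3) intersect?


Cross products: d1=-309.32, d2=841.06, d3=1169.08, d4=18.7
d1*d2 < 0 and d3*d4 < 0? no

No, they don't intersect


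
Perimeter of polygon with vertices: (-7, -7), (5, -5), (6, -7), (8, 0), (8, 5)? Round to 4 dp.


Sides: (-7, -7)->(5, -5): sqrt(148) = 12.165525, (5, -5)->(6, -7): sqrt(5) = 2.236068, (6, -7)->(8, 0): sqrt(53) = 7.28011, (8, 0)->(8, 5): sqrt(25) = 5, (8, 5)->(-7, -7): sqrt(369) = 19.209373
Sum = 45.891076
Perimeter = 45.8911

45.8911


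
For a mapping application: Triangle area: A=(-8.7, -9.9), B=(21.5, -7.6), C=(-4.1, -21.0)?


Area = |x_A(y_B-y_C) + x_B(y_C-y_A) + x_C(y_A-y_B)|/2
= |(-116.58) + (-238.65) + 9.43|/2
= 345.8/2 = 172.9

172.9


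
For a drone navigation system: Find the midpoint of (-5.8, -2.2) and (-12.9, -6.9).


M = (((-5.8)+(-12.9))/2, ((-2.2)+(-6.9))/2)
= (-9.35, -4.55)

(-9.35, -4.55)


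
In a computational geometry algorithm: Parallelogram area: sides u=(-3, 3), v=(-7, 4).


|u x v| = |(-3)*4 - 3*(-7)|
= |(-12) - (-21)| = 9

9


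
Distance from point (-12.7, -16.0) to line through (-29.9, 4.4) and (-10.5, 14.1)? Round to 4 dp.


|cross product| = 562.6
|line direction| = sqrt(470.45) = 21.6899
Distance = 562.6/sqrt(470.45) = 25.9384

25.9384


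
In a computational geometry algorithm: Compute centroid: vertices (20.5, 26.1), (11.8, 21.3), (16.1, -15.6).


Centroid = ((x_A+x_B+x_C)/3, (y_A+y_B+y_C)/3)
= ((20.5+11.8+16.1)/3, (26.1+21.3+(-15.6))/3)
= (16.1333, 10.6)

(16.1333, 10.6)


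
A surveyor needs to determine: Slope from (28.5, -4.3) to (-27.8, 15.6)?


slope = (y2-y1)/(x2-x1) = (15.6-(-4.3))/((-27.8)-28.5) = 19.9/(-56.3) = -0.3535

-0.3535


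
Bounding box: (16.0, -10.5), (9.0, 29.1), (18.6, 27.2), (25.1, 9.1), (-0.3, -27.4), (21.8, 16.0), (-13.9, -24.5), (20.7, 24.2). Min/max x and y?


x range: [-13.9, 25.1]
y range: [-27.4, 29.1]
Bounding box: (-13.9,-27.4) to (25.1,29.1)

(-13.9,-27.4) to (25.1,29.1)


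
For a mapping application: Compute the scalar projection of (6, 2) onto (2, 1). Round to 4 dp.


u.v = 14, |v| = sqrt(5) = 2.2361
Scalar projection = u.v / |v| = 14 / sqrt(5) = 6.261

6.261


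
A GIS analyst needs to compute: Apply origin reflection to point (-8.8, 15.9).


Reflection over origin: (x,y) -> (-x,-y)
(-8.8, 15.9) -> (8.8, -15.9)

(8.8, -15.9)


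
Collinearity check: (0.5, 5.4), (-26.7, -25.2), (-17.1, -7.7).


Cross product: ((-26.7)-0.5)*((-7.7)-5.4) - ((-25.2)-5.4)*((-17.1)-0.5)
= -182.24

No, not collinear


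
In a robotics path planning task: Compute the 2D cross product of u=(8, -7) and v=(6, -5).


u x v = u_x*v_y - u_y*v_x = 8*(-5) - (-7)*6
= (-40) - (-42) = 2

2


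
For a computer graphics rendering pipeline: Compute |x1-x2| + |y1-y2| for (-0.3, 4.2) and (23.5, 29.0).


|(-0.3)-23.5| + |4.2-29| = 23.8 + 24.8 = 48.6

48.6


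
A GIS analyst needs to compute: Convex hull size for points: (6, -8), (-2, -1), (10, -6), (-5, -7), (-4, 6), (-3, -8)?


Convex hull vertices (CCW): (-5, -7), (-3, -8), (6, -8), (10, -6), (-4, 6)
Count = 5

5


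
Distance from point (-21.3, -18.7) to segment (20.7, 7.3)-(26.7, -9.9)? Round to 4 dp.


Project P onto AB: t = 0.5882 (clamped to [0,1])
Closest point on segment: (24.2294, -2.8176)
Distance: 48.2201

48.2201


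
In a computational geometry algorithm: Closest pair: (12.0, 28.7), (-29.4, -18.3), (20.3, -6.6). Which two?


d(P0,P1) = 62.6335, d(P0,P2) = 36.2627, d(P1,P2) = 51.0586
Closest: P0 and P2

Closest pair: (12.0, 28.7) and (20.3, -6.6), distance = 36.2627


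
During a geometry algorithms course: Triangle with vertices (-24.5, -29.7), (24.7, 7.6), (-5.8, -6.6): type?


Side lengths squared: AB^2=3811.93, BC^2=1131.89, CA^2=883.3
Sorted: [883.3, 1131.89, 3811.93]
By sides: Scalene, By angles: Obtuse

Scalene, Obtuse
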